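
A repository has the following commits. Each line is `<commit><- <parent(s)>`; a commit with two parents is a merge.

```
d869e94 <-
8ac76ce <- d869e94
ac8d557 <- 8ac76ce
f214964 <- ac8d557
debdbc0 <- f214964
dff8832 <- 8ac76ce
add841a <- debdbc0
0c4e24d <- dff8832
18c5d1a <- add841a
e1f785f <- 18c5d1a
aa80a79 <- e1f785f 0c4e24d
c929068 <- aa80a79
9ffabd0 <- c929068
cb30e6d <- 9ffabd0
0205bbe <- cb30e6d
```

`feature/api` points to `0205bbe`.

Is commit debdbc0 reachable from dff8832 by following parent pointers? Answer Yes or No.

Ancestors of dff8832: {8ac76ce, d869e94, dff8832}.
debdbc0 is not in that set, so it is not an ancestor of dff8832.

No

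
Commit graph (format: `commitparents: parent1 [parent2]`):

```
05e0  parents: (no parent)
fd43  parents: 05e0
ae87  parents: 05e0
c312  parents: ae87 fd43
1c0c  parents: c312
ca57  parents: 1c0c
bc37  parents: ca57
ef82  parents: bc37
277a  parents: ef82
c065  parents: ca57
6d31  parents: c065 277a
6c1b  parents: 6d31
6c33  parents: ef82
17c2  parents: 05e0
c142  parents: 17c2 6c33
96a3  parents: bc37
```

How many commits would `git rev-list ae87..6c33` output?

7

Reachable from 6c33: {05e0, 1c0c, 6c33, ae87, bc37, c312, ca57, ef82, fd43}.
Reachable from ae87: {05e0, ae87}.
In 6c33's history but not ae87's: {1c0c, 6c33, bc37, c312, ca57, ef82, fd43} — 7 commits.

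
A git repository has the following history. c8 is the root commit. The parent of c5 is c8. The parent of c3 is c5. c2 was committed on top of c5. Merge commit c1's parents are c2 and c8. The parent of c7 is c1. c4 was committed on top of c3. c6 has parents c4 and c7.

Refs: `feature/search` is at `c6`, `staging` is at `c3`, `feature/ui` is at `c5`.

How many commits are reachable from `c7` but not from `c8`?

4

Reachable from c7: {c1, c2, c5, c7, c8}.
Reachable from c8: {c8}.
In c7's history but not c8's: {c1, c2, c5, c7} — 4 commits.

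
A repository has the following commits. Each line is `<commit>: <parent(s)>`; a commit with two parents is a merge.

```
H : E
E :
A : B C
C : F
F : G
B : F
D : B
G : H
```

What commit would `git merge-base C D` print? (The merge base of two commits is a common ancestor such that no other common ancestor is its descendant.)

Ancestors of C: {C, E, F, G, H}.
Ancestors of D: {B, D, E, F, G, H}.
Common ancestors: {E, F, G, H}.
Among these, F is not an ancestor of any other common ancestor — it is the merge base.

F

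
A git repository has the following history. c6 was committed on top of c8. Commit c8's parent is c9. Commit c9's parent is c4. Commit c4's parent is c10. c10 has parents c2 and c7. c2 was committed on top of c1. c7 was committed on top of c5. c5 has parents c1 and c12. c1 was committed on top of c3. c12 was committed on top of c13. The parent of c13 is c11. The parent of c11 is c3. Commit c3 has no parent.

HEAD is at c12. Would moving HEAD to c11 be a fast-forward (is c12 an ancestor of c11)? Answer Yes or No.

No

A fast-forward from c12 to c11 is possible iff c12 is an ancestor of c11.
Ancestors of c11: {c11, c3}.
c12 is not among them, so fast-forward is not possible.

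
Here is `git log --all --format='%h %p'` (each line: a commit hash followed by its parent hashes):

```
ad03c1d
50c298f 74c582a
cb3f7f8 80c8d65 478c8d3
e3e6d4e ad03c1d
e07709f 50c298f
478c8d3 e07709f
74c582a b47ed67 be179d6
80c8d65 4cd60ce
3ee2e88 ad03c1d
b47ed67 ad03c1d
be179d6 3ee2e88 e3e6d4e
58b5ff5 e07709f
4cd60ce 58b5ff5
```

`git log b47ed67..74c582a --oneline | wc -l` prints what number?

4

Reachable from 74c582a: {3ee2e88, 74c582a, ad03c1d, b47ed67, be179d6, e3e6d4e}.
Reachable from b47ed67: {ad03c1d, b47ed67}.
In 74c582a's history but not b47ed67's: {3ee2e88, 74c582a, be179d6, e3e6d4e} — 4 commits.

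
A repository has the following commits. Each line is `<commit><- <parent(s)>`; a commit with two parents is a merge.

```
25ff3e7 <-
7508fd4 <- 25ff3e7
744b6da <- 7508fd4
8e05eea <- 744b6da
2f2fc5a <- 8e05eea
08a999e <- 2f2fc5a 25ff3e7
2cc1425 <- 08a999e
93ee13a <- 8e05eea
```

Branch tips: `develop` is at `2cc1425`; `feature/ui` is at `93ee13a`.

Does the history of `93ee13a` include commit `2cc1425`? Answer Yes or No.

Ancestors of 93ee13a: {25ff3e7, 744b6da, 7508fd4, 8e05eea, 93ee13a}.
2cc1425 is not in that set, so it is not an ancestor of 93ee13a.

No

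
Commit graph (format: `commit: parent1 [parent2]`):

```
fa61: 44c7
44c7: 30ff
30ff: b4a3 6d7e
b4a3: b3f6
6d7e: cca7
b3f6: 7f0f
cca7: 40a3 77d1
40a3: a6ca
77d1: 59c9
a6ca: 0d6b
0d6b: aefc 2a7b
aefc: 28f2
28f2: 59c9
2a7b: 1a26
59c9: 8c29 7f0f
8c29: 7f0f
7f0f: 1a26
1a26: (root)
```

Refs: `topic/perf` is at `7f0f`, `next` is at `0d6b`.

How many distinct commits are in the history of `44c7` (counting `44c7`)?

Walking parent pointers from 44c7: reachable set = {0d6b, 1a26, 28f2, 2a7b, 30ff, 40a3, 44c7, 59c9, 6d7e, 77d1, 7f0f, 8c29, a6ca, aefc, b3f6, b4a3, cca7}.
That is 17 commits.

17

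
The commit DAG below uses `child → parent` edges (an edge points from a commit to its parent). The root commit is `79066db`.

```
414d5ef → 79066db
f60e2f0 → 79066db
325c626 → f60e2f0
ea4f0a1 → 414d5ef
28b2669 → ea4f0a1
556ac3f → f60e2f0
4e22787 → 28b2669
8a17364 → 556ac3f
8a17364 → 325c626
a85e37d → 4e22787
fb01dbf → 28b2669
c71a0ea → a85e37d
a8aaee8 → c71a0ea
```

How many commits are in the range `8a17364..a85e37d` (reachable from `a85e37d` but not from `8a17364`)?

Reachable from a85e37d: {28b2669, 414d5ef, 4e22787, 79066db, a85e37d, ea4f0a1}.
Reachable from 8a17364: {325c626, 556ac3f, 79066db, 8a17364, f60e2f0}.
In a85e37d's history but not 8a17364's: {28b2669, 414d5ef, 4e22787, a85e37d, ea4f0a1} — 5 commits.

5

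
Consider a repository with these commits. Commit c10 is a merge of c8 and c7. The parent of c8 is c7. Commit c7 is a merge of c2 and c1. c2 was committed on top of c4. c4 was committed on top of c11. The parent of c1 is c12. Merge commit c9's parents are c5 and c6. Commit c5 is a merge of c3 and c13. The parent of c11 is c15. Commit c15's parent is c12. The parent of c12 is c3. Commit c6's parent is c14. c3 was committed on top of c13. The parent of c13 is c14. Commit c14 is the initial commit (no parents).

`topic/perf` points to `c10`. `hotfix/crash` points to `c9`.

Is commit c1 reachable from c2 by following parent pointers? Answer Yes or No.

No

Ancestors of c2: {c11, c12, c13, c14, c15, c2, c3, c4}.
c1 is not in that set, so it is not an ancestor of c2.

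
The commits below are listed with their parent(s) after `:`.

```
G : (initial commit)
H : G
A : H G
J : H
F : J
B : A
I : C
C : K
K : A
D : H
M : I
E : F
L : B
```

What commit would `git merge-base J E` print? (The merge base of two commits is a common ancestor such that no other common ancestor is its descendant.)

Ancestors of J: {G, H, J}.
Ancestors of E: {E, F, G, H, J}.
Common ancestors: {G, H, J}.
Among these, J is not an ancestor of any other common ancestor — it is the merge base.

J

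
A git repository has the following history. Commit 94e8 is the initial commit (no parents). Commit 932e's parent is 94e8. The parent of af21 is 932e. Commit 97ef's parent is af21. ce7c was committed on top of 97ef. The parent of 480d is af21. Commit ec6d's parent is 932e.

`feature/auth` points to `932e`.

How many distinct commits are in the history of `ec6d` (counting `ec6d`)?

Walking parent pointers from ec6d: reachable set = {932e, 94e8, ec6d}.
That is 3 commits.

3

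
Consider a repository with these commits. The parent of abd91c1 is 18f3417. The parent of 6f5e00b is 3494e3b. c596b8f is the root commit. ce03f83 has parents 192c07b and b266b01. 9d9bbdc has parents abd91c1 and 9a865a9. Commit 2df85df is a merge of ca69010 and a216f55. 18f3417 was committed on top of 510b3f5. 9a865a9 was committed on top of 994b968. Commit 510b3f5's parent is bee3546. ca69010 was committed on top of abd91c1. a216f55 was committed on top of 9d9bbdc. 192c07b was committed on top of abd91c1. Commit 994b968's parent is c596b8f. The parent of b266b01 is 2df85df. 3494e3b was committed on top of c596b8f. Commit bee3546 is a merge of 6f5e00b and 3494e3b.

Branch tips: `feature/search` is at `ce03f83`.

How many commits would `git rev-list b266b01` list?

14

Walking parent pointers from b266b01: reachable set = {18f3417, 2df85df, 3494e3b, 510b3f5, 6f5e00b, 994b968, 9a865a9, 9d9bbdc, a216f55, abd91c1, b266b01, bee3546, c596b8f, ca69010}.
That is 14 commits.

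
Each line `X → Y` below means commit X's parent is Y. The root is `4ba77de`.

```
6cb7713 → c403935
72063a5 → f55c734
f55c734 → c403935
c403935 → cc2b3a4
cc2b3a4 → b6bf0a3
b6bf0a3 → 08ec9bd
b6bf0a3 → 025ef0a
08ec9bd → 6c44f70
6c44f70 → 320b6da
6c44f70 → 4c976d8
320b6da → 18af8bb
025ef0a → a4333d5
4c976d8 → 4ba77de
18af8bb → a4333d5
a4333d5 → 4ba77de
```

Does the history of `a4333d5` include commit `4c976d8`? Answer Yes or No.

Ancestors of a4333d5: {4ba77de, a4333d5}.
4c976d8 is not in that set, so it is not an ancestor of a4333d5.

No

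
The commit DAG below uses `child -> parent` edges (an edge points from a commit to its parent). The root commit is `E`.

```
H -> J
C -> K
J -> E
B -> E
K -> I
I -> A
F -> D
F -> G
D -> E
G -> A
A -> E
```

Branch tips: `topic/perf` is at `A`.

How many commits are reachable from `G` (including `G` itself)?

Walking parent pointers from G: reachable set = {A, E, G}.
That is 3 commits.

3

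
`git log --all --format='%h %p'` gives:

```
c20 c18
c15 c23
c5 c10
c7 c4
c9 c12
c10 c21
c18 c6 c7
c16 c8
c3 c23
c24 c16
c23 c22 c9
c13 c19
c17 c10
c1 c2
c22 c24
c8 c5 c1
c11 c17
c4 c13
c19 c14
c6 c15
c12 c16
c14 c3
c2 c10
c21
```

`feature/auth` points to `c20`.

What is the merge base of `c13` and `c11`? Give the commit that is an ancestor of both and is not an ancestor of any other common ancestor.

Ancestors of c13: {c1, c10, c12, c13, c14, c16, c19, c2, c21, c22, c23, c24, c3, c5, c8, c9}.
Ancestors of c11: {c10, c11, c17, c21}.
Common ancestors: {c10, c21}.
Among these, c10 is not an ancestor of any other common ancestor — it is the merge base.

c10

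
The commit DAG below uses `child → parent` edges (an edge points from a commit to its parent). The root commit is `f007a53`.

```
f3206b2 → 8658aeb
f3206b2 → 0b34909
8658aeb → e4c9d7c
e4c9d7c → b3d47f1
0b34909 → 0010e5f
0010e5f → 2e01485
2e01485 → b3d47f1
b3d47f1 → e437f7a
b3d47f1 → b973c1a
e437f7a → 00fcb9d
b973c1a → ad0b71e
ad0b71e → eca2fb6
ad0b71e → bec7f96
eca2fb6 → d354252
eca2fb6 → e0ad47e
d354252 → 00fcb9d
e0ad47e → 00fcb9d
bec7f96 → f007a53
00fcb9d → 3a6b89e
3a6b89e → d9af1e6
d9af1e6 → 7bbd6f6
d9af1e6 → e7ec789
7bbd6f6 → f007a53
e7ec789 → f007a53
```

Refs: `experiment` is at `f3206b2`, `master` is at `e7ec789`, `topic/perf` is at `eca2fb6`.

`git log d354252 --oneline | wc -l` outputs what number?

Walking parent pointers from d354252: reachable set = {00fcb9d, 3a6b89e, 7bbd6f6, d354252, d9af1e6, e7ec789, f007a53}.
That is 7 commits.

7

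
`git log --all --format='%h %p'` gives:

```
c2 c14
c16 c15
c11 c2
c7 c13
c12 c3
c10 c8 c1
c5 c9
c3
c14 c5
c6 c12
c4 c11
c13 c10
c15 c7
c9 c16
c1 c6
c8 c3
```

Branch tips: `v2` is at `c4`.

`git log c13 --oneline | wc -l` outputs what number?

7

Walking parent pointers from c13: reachable set = {c1, c10, c12, c13, c3, c6, c8}.
That is 7 commits.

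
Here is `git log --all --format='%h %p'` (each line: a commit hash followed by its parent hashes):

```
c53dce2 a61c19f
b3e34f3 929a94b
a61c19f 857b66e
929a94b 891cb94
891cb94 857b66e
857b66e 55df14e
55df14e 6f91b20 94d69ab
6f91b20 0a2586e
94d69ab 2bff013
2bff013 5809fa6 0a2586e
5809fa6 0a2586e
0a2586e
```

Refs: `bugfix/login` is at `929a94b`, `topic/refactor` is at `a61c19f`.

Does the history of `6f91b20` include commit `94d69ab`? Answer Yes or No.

No

Ancestors of 6f91b20: {0a2586e, 6f91b20}.
94d69ab is not in that set, so it is not an ancestor of 6f91b20.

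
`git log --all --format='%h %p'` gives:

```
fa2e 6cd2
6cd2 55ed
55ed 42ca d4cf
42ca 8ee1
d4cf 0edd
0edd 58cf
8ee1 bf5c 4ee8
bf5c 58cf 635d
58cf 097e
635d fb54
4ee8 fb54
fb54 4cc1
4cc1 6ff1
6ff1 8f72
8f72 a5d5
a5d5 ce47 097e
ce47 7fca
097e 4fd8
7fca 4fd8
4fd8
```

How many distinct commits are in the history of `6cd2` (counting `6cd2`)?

19

Walking parent pointers from 6cd2: reachable set = {097e, 0edd, 42ca, 4cc1, 4ee8, 4fd8, 55ed, 58cf, 635d, 6cd2, 6ff1, 7fca, 8ee1, 8f72, a5d5, bf5c, ce47, d4cf, fb54}.
That is 19 commits.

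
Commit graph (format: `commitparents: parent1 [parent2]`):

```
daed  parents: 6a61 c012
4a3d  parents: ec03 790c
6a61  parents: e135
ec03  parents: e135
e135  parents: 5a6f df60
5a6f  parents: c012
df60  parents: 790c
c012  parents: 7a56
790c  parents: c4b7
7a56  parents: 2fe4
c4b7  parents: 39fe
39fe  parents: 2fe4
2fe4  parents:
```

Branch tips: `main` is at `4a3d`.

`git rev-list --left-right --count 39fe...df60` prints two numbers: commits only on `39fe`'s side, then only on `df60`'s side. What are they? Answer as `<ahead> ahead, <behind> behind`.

Reachable from 39fe: {2fe4, 39fe}.
Reachable from df60: {2fe4, 39fe, 790c, c4b7, df60}.
Only in 39fe's history (ahead): {} — 0.
Only in df60's history (behind): {790c, c4b7, df60} — 3.

0 ahead, 3 behind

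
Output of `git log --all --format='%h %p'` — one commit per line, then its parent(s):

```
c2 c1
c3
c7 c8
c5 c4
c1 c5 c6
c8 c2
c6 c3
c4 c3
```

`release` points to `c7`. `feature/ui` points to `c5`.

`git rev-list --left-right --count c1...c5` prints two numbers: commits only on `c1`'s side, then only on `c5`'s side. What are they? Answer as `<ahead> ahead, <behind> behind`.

Reachable from c1: {c1, c3, c4, c5, c6}.
Reachable from c5: {c3, c4, c5}.
Only in c1's history (ahead): {c1, c6} — 2.
Only in c5's history (behind): {} — 0.

2 ahead, 0 behind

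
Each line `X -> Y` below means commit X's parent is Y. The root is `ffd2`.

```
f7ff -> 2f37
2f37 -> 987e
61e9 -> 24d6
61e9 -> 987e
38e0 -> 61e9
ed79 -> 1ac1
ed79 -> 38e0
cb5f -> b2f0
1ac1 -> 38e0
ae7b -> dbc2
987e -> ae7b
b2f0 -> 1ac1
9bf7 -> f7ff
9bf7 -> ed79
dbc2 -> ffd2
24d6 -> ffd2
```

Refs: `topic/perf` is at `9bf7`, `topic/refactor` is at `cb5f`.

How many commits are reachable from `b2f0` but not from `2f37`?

5

Reachable from b2f0: {1ac1, 24d6, 38e0, 61e9, 987e, ae7b, b2f0, dbc2, ffd2}.
Reachable from 2f37: {2f37, 987e, ae7b, dbc2, ffd2}.
In b2f0's history but not 2f37's: {1ac1, 24d6, 38e0, 61e9, b2f0} — 5 commits.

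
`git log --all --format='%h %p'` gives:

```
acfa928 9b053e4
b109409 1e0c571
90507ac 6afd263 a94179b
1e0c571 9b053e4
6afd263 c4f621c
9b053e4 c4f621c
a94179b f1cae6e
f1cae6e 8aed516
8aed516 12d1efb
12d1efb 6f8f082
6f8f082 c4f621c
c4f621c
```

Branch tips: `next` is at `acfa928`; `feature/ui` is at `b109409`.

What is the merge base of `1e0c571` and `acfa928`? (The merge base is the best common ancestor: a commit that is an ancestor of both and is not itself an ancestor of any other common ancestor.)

9b053e4

Ancestors of 1e0c571: {1e0c571, 9b053e4, c4f621c}.
Ancestors of acfa928: {9b053e4, acfa928, c4f621c}.
Common ancestors: {9b053e4, c4f621c}.
Among these, 9b053e4 is not an ancestor of any other common ancestor — it is the merge base.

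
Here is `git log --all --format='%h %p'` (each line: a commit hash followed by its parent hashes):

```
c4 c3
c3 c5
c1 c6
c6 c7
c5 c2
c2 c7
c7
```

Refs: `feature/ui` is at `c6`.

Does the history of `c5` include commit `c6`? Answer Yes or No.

Ancestors of c5: {c2, c5, c7}.
c6 is not in that set, so it is not an ancestor of c5.

No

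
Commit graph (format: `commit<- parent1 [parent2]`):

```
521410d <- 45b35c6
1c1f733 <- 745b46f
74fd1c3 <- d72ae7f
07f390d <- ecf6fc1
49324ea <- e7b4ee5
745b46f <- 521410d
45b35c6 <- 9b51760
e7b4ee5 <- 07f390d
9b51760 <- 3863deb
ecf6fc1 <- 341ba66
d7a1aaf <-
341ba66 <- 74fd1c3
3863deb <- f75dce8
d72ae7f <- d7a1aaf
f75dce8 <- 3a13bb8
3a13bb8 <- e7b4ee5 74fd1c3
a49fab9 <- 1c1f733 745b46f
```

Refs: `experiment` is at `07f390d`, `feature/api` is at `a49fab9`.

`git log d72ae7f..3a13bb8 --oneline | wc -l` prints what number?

6

Reachable from 3a13bb8: {07f390d, 341ba66, 3a13bb8, 74fd1c3, d72ae7f, d7a1aaf, e7b4ee5, ecf6fc1}.
Reachable from d72ae7f: {d72ae7f, d7a1aaf}.
In 3a13bb8's history but not d72ae7f's: {07f390d, 341ba66, 3a13bb8, 74fd1c3, e7b4ee5, ecf6fc1} — 6 commits.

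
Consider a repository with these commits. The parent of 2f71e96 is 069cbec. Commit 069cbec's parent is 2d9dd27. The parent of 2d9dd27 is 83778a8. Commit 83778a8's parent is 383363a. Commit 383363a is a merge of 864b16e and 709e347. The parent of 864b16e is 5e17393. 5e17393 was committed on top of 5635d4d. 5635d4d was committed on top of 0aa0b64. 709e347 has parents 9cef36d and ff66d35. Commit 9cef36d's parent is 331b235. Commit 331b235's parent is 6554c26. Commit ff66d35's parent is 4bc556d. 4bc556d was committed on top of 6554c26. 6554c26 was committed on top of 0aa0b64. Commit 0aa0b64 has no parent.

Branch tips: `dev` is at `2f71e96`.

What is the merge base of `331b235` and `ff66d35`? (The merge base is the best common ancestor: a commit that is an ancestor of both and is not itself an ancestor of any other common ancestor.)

Ancestors of 331b235: {0aa0b64, 331b235, 6554c26}.
Ancestors of ff66d35: {0aa0b64, 4bc556d, 6554c26, ff66d35}.
Common ancestors: {0aa0b64, 6554c26}.
Among these, 6554c26 is not an ancestor of any other common ancestor — it is the merge base.

6554c26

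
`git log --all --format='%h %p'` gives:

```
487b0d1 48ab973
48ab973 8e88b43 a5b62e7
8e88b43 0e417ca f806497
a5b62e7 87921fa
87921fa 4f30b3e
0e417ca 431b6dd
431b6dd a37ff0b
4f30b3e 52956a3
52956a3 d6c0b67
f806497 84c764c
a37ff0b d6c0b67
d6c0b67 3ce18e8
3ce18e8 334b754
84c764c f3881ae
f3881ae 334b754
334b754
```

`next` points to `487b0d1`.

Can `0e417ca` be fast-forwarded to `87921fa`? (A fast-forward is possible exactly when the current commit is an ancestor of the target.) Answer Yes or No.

No

A fast-forward from 0e417ca to 87921fa is possible iff 0e417ca is an ancestor of 87921fa.
Ancestors of 87921fa: {334b754, 3ce18e8, 4f30b3e, 52956a3, 87921fa, d6c0b67}.
0e417ca is not among them, so fast-forward is not possible.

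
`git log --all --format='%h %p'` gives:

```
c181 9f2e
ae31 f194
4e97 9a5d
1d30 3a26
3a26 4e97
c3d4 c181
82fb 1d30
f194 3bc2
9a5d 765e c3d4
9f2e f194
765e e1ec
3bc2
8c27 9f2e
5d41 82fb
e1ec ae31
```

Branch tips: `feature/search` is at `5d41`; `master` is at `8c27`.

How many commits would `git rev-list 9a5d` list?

Walking parent pointers from 9a5d: reachable set = {3bc2, 765e, 9a5d, 9f2e, ae31, c181, c3d4, e1ec, f194}.
That is 9 commits.

9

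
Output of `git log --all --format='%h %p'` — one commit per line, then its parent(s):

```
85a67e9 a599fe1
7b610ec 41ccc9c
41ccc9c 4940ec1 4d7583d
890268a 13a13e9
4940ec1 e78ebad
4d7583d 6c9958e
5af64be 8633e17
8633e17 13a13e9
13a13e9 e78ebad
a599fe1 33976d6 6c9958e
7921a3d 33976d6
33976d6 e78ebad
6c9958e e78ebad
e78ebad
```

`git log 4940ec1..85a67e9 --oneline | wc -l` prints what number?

Reachable from 85a67e9: {33976d6, 6c9958e, 85a67e9, a599fe1, e78ebad}.
Reachable from 4940ec1: {4940ec1, e78ebad}.
In 85a67e9's history but not 4940ec1's: {33976d6, 6c9958e, 85a67e9, a599fe1} — 4 commits.

4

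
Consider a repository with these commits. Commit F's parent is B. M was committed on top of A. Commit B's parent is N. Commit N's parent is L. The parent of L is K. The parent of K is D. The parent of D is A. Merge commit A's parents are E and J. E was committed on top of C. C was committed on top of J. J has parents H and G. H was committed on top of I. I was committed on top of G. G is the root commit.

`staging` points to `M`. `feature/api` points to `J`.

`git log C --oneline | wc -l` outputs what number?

5

Walking parent pointers from C: reachable set = {C, G, H, I, J}.
That is 5 commits.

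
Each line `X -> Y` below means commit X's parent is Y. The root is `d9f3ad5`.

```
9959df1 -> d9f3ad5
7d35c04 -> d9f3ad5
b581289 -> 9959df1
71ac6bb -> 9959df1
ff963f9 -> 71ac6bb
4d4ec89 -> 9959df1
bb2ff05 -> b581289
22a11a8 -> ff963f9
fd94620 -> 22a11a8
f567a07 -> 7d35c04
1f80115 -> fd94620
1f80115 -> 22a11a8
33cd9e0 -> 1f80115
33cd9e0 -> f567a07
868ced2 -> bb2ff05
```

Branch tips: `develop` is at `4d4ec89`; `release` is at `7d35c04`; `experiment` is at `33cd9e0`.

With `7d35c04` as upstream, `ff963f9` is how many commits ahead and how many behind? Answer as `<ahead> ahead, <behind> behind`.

3 ahead, 1 behind

Reachable from ff963f9: {71ac6bb, 9959df1, d9f3ad5, ff963f9}.
Reachable from 7d35c04: {7d35c04, d9f3ad5}.
Only in ff963f9's history (ahead): {71ac6bb, 9959df1, ff963f9} — 3.
Only in 7d35c04's history (behind): {7d35c04} — 1.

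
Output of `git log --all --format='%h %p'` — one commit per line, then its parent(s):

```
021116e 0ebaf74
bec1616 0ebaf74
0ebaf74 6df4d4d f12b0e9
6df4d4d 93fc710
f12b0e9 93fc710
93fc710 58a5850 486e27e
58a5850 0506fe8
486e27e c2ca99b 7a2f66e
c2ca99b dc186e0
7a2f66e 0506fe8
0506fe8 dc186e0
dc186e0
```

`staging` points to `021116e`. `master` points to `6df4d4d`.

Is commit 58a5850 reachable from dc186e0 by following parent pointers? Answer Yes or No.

No

Ancestors of dc186e0: {dc186e0}.
58a5850 is not in that set, so it is not an ancestor of dc186e0.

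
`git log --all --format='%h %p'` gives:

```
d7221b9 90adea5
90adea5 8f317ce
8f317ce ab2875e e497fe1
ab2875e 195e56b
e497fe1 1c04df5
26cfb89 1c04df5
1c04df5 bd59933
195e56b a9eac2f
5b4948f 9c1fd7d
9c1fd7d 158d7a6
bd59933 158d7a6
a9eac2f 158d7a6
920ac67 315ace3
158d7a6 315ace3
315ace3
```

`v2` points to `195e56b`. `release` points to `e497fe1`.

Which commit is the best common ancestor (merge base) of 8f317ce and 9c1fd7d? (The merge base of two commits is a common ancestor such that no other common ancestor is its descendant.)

158d7a6

Ancestors of 8f317ce: {158d7a6, 195e56b, 1c04df5, 315ace3, 8f317ce, a9eac2f, ab2875e, bd59933, e497fe1}.
Ancestors of 9c1fd7d: {158d7a6, 315ace3, 9c1fd7d}.
Common ancestors: {158d7a6, 315ace3}.
Among these, 158d7a6 is not an ancestor of any other common ancestor — it is the merge base.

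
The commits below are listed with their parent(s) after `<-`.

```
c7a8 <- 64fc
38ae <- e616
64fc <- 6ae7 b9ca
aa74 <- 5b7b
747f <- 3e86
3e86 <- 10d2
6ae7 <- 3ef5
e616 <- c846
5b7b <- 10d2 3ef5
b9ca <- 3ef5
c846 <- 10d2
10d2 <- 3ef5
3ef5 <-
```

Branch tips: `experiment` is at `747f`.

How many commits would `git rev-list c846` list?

Walking parent pointers from c846: reachable set = {10d2, 3ef5, c846}.
That is 3 commits.

3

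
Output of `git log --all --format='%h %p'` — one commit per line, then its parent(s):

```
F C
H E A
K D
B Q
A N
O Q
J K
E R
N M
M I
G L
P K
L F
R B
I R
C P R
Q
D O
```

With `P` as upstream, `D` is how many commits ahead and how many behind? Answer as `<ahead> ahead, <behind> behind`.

0 ahead, 2 behind

Reachable from D: {D, O, Q}.
Reachable from P: {D, K, O, P, Q}.
Only in D's history (ahead): {} — 0.
Only in P's history (behind): {K, P} — 2.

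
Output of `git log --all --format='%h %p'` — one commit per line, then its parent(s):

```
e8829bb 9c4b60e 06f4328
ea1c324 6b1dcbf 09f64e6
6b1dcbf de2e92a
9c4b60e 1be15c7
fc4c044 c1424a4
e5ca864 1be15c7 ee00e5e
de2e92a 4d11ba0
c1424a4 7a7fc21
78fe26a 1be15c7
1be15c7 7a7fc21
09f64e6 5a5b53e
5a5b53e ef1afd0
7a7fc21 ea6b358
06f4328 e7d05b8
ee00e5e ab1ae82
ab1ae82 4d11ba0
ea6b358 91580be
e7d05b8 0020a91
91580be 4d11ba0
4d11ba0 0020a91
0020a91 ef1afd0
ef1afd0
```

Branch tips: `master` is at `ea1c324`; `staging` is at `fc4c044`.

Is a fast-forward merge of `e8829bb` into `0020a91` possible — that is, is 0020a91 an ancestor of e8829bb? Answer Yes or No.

A fast-forward from 0020a91 to e8829bb is possible iff 0020a91 is an ancestor of e8829bb.
Ancestors of e8829bb: {0020a91, 06f4328, 1be15c7, 4d11ba0, 7a7fc21, 91580be, 9c4b60e, e7d05b8, e8829bb, ea6b358, ef1afd0}.
0020a91 is among them, so fast-forward is possible.

Yes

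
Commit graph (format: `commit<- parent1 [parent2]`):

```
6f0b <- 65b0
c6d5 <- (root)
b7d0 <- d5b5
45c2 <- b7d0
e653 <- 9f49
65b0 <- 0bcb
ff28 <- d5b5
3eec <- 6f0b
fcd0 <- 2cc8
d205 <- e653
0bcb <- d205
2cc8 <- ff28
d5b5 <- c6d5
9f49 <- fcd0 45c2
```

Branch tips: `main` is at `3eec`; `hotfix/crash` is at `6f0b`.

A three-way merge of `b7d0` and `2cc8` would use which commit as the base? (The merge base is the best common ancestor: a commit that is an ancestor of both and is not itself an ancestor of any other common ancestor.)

d5b5

Ancestors of b7d0: {b7d0, c6d5, d5b5}.
Ancestors of 2cc8: {2cc8, c6d5, d5b5, ff28}.
Common ancestors: {c6d5, d5b5}.
Among these, d5b5 is not an ancestor of any other common ancestor — it is the merge base.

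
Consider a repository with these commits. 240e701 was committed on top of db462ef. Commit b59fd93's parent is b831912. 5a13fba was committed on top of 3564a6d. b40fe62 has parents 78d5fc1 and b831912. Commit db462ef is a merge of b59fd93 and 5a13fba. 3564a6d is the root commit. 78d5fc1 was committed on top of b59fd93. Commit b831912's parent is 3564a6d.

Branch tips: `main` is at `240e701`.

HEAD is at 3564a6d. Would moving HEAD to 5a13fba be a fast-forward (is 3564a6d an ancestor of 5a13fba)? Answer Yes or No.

Yes

A fast-forward from 3564a6d to 5a13fba is possible iff 3564a6d is an ancestor of 5a13fba.
Ancestors of 5a13fba: {3564a6d, 5a13fba}.
3564a6d is among them, so fast-forward is possible.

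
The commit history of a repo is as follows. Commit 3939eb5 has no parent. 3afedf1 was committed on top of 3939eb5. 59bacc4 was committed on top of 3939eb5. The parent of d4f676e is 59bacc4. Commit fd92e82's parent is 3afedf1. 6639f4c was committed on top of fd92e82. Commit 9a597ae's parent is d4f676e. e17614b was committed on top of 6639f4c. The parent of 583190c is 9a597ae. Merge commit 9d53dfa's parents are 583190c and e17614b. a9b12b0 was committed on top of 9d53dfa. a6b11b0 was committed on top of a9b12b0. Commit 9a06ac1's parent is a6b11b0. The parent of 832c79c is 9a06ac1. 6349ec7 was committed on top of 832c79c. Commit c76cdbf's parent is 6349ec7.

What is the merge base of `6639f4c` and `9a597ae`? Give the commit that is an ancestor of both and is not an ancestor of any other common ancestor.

3939eb5

Ancestors of 6639f4c: {3939eb5, 3afedf1, 6639f4c, fd92e82}.
Ancestors of 9a597ae: {3939eb5, 59bacc4, 9a597ae, d4f676e}.
Common ancestors: {3939eb5}.
The only common ancestor is 3939eb5, so it is the merge base.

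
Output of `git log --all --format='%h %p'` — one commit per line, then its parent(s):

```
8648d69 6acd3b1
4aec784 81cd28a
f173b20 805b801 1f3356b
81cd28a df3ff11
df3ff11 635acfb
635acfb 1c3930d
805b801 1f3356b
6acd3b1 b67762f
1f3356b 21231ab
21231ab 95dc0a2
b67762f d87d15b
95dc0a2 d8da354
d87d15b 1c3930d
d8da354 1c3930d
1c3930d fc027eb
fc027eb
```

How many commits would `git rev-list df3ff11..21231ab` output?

3

Reachable from 21231ab: {1c3930d, 21231ab, 95dc0a2, d8da354, fc027eb}.
Reachable from df3ff11: {1c3930d, 635acfb, df3ff11, fc027eb}.
In 21231ab's history but not df3ff11's: {21231ab, 95dc0a2, d8da354} — 3 commits.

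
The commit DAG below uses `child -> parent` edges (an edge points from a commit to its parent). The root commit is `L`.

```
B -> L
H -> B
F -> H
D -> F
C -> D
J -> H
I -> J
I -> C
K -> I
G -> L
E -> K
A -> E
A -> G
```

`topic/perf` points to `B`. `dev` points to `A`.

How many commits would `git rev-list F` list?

Walking parent pointers from F: reachable set = {B, F, H, L}.
That is 4 commits.

4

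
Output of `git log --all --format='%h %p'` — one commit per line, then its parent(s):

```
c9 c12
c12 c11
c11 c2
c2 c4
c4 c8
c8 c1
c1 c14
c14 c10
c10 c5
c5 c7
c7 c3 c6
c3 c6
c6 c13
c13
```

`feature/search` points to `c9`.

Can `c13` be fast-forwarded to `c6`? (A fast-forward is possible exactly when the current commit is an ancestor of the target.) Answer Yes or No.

Yes

A fast-forward from c13 to c6 is possible iff c13 is an ancestor of c6.
Ancestors of c6: {c13, c6}.
c13 is among them, so fast-forward is possible.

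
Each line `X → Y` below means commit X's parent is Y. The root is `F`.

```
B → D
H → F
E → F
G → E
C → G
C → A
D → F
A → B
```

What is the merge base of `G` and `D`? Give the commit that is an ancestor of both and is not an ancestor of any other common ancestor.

Ancestors of G: {E, F, G}.
Ancestors of D: {D, F}.
Common ancestors: {F}.
The only common ancestor is F, so it is the merge base.

F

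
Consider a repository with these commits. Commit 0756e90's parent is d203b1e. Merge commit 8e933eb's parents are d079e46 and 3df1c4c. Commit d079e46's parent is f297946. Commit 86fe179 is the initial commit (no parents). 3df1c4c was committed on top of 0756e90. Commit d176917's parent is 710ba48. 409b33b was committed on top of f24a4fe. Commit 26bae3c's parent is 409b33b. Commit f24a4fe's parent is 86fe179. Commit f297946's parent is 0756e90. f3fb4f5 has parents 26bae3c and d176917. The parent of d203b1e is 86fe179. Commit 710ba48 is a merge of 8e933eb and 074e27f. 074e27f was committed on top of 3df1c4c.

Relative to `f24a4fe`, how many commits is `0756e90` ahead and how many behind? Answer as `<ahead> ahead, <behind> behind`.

2 ahead, 1 behind

Reachable from 0756e90: {0756e90, 86fe179, d203b1e}.
Reachable from f24a4fe: {86fe179, f24a4fe}.
Only in 0756e90's history (ahead): {0756e90, d203b1e} — 2.
Only in f24a4fe's history (behind): {f24a4fe} — 1.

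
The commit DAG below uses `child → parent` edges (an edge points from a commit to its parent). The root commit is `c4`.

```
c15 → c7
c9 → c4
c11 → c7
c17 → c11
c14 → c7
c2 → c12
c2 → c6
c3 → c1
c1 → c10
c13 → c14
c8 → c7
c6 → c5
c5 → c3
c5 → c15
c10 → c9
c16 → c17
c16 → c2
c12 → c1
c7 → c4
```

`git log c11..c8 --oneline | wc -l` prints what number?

1

Reachable from c8: {c4, c7, c8}.
Reachable from c11: {c11, c4, c7}.
In c8's history but not c11's: {c8} — 1 commit.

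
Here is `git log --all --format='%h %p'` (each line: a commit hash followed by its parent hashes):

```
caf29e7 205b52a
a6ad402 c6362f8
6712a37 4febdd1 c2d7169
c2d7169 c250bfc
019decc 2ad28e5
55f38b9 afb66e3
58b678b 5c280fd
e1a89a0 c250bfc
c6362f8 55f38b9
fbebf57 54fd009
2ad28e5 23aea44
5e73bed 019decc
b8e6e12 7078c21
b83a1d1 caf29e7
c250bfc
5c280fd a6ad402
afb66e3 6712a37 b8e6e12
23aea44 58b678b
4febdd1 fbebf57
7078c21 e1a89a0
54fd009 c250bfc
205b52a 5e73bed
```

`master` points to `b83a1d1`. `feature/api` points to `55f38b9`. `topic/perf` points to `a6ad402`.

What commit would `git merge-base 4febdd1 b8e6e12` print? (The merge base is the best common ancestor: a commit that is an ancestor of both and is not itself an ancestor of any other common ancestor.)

c250bfc

Ancestors of 4febdd1: {4febdd1, 54fd009, c250bfc, fbebf57}.
Ancestors of b8e6e12: {7078c21, b8e6e12, c250bfc, e1a89a0}.
Common ancestors: {c250bfc}.
The only common ancestor is c250bfc, so it is the merge base.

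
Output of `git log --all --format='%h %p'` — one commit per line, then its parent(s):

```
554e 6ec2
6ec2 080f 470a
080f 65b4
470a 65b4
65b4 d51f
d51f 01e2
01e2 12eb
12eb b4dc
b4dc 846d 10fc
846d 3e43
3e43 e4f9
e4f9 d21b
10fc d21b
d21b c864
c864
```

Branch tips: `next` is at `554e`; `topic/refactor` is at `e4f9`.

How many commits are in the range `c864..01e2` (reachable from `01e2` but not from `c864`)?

Reachable from 01e2: {01e2, 10fc, 12eb, 3e43, 846d, b4dc, c864, d21b, e4f9}.
Reachable from c864: {c864}.
In 01e2's history but not c864's: {01e2, 10fc, 12eb, 3e43, 846d, b4dc, d21b, e4f9} — 8 commits.

8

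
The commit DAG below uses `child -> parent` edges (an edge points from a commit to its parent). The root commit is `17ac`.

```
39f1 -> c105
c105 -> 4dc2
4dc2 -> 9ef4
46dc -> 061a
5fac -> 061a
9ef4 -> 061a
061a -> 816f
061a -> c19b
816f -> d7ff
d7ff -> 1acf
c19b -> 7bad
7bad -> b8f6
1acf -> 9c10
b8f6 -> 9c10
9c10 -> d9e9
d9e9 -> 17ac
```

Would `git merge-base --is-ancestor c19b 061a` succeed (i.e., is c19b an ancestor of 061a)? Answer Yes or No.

Ancestors of 061a (commits reachable by following parents): {061a, 17ac, 1acf, 7bad, 816f, 9c10, b8f6, c19b, d7ff, d9e9}.
c19b is in that set, so it is an ancestor of 061a.

Yes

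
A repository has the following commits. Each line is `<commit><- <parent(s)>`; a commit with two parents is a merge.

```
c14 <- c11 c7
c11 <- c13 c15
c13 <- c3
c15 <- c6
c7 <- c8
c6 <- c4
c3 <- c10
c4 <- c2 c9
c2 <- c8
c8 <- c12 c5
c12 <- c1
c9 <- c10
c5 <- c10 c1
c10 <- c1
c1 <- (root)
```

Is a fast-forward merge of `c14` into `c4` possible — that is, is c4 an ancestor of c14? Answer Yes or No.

A fast-forward from c4 to c14 is possible iff c4 is an ancestor of c14.
Ancestors of c14: {c1, c10, c11, c12, c13, c14, c15, c2, c3, c4, c5, c6, c7, c8, c9}.
c4 is among them, so fast-forward is possible.

Yes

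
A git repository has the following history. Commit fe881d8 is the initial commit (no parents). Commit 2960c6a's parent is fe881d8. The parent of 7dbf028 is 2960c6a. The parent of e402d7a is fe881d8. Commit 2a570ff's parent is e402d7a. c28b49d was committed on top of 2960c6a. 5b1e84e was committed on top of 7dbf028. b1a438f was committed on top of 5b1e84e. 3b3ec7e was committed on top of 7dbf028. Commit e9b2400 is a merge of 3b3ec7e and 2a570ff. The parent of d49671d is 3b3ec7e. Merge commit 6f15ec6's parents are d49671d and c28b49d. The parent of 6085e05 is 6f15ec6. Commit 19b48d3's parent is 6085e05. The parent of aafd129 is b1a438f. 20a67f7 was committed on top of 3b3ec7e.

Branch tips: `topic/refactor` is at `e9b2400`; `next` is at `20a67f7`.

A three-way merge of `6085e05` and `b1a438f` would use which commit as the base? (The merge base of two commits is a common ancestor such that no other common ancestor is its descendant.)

Ancestors of 6085e05: {2960c6a, 3b3ec7e, 6085e05, 6f15ec6, 7dbf028, c28b49d, d49671d, fe881d8}.
Ancestors of b1a438f: {2960c6a, 5b1e84e, 7dbf028, b1a438f, fe881d8}.
Common ancestors: {2960c6a, 7dbf028, fe881d8}.
Among these, 7dbf028 is not an ancestor of any other common ancestor — it is the merge base.

7dbf028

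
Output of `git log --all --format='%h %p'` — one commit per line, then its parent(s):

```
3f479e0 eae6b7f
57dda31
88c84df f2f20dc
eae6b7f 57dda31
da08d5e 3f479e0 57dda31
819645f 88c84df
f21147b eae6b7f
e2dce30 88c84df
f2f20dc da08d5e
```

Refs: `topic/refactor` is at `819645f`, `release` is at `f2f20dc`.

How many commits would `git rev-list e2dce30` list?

Walking parent pointers from e2dce30: reachable set = {3f479e0, 57dda31, 88c84df, da08d5e, e2dce30, eae6b7f, f2f20dc}.
That is 7 commits.

7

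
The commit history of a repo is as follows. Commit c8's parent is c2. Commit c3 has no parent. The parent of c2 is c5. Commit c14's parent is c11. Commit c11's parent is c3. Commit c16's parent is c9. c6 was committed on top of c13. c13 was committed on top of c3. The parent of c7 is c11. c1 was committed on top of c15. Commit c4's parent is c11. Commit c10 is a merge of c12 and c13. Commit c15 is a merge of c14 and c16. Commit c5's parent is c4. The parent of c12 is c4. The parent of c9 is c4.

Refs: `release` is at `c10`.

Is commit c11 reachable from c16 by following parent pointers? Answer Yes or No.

Ancestors of c16 (commits reachable by following parents): {c11, c16, c3, c4, c9}.
c11 is in that set, so it is an ancestor of c16.

Yes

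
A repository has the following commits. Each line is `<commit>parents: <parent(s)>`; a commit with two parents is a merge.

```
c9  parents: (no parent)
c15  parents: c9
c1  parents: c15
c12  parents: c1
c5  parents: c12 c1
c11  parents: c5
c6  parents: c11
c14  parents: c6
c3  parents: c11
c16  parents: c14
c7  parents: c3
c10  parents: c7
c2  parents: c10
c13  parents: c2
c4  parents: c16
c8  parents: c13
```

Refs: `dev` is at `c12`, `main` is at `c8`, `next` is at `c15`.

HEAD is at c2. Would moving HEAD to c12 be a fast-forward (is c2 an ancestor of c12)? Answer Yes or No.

No

A fast-forward from c2 to c12 is possible iff c2 is an ancestor of c12.
Ancestors of c12: {c1, c12, c15, c9}.
c2 is not among them, so fast-forward is not possible.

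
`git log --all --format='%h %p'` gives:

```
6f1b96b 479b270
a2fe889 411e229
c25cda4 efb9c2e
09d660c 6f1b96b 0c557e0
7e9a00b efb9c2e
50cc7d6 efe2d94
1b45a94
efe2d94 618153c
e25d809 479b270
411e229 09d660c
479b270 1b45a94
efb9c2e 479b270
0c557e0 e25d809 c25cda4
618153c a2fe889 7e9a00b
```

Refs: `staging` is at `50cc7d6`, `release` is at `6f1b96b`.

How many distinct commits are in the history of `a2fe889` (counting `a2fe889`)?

Walking parent pointers from a2fe889: reachable set = {09d660c, 0c557e0, 1b45a94, 411e229, 479b270, 6f1b96b, a2fe889, c25cda4, e25d809, efb9c2e}.
That is 10 commits.

10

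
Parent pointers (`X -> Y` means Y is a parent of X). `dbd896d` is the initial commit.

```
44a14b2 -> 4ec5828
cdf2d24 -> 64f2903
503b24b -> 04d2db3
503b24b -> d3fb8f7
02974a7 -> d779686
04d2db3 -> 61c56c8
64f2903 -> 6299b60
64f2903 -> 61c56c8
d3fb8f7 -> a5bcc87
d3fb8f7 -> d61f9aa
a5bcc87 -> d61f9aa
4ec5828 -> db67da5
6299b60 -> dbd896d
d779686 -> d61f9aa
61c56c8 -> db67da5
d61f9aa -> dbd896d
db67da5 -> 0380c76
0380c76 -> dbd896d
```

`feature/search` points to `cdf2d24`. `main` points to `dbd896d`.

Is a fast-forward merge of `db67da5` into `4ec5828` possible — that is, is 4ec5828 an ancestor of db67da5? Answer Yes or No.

A fast-forward from 4ec5828 to db67da5 is possible iff 4ec5828 is an ancestor of db67da5.
Ancestors of db67da5: {0380c76, db67da5, dbd896d}.
4ec5828 is not among them, so fast-forward is not possible.

No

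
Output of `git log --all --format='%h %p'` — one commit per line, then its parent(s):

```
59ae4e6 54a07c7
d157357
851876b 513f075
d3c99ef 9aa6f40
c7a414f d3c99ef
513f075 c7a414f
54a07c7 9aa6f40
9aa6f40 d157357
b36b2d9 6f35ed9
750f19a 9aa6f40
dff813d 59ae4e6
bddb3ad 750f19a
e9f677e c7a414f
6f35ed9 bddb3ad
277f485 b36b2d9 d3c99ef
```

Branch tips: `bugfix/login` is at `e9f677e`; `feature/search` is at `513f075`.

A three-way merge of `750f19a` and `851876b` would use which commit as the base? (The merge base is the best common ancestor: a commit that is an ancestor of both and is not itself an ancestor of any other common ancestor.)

9aa6f40

Ancestors of 750f19a: {750f19a, 9aa6f40, d157357}.
Ancestors of 851876b: {513f075, 851876b, 9aa6f40, c7a414f, d157357, d3c99ef}.
Common ancestors: {9aa6f40, d157357}.
Among these, 9aa6f40 is not an ancestor of any other common ancestor — it is the merge base.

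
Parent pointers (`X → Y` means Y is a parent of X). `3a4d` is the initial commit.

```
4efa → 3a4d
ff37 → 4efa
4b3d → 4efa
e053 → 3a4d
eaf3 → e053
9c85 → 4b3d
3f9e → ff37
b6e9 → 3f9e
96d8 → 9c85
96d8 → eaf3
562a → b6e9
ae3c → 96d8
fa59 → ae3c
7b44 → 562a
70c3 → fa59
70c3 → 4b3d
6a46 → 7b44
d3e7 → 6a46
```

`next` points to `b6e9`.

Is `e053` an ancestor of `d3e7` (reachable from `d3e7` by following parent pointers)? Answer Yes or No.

Ancestors of d3e7: {3a4d, 3f9e, 4efa, 562a, 6a46, 7b44, b6e9, d3e7, ff37}.
e053 is not in that set, so it is not an ancestor of d3e7.

No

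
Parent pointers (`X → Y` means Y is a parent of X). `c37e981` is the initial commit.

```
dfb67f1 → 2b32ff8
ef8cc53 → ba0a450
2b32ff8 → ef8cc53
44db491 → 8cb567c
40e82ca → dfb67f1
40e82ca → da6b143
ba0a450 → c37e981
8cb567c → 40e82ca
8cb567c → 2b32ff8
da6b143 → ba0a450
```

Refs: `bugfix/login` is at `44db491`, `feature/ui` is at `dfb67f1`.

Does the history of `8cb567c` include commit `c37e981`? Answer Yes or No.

Yes

Ancestors of 8cb567c (commits reachable by following parents): {2b32ff8, 40e82ca, 8cb567c, ba0a450, c37e981, da6b143, dfb67f1, ef8cc53}.
c37e981 is in that set, so it is an ancestor of 8cb567c.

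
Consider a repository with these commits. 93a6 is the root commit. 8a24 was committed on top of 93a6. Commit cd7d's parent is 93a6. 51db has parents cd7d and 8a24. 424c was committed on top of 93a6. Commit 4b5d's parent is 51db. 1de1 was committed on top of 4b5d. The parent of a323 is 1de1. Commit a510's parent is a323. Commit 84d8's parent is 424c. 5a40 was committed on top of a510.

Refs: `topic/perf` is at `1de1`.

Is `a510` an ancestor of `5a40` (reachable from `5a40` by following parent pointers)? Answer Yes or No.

Yes

Ancestors of 5a40 (commits reachable by following parents): {1de1, 4b5d, 51db, 5a40, 8a24, 93a6, a323, a510, cd7d}.
a510 is in that set, so it is an ancestor of 5a40.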